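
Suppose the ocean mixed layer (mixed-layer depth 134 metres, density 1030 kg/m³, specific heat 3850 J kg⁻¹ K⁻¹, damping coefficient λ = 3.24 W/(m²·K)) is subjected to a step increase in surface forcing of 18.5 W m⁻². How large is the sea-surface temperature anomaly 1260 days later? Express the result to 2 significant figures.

2.8 K

Areal heat capacity C = ρ c_p D = 1030 × 3850 × 134 = 5.31×10^8 J m⁻² K⁻¹.
τ = C / λ = 5.31×10^8 / 3.24 = 1.64×10^8 s.
Equilibrium anomaly ΔT_eq = F / λ = 18.5 / 3.24 = 5.71 K.
t = 1260 days = 1.09×10^8 s, so t/τ = 0.664.
ΔT(t) = ΔT_eq (1 − e^(−t/τ)) = 5.71 × (1 − e^−0.664) = 2.77 K.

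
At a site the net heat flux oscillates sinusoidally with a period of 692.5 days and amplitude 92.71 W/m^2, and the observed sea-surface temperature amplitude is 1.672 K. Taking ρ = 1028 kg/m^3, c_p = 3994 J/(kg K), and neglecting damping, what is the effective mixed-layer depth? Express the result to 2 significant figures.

ω = 2π / 5.98×10^7 s = 1.05×10^-7 s⁻¹.
Required C = F₀ / (A ω) = 92.71 / (1.672 × 1.05×10^-7) = 5.28×10^8 J/(m²·K).
D = C / (ρ c_p) = 5.28×10^8 / (1028 × 3994) = 129 m.

130 m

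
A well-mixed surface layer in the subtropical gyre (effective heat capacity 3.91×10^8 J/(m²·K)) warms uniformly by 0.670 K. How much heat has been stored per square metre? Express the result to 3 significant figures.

2.62×10^8

Areal heat capacity C = 3.91×10^8 J/(m²·K) (given).
ΔQ = C ΔT = 3.91×10^8 × 0.670 = 2.62×10^8 J/m².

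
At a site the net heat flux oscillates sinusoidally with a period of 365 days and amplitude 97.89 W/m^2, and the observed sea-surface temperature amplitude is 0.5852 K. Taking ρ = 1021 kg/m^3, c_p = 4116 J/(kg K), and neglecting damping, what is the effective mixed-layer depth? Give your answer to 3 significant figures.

200 m

ω = 2π / 3.15×10^7 s = 1.99×10^-7 s⁻¹.
Required C = F₀ / (A ω) = 97.89 / (0.5852 × 1.99×10^-7) = 8.40×10^8 J/(m²·K).
D = C / (ρ c_p) = 8.40×10^8 / (1021 × 4116) = 200 m.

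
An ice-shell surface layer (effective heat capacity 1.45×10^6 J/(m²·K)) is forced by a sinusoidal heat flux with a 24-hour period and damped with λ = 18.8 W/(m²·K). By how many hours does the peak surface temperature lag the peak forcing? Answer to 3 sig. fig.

5.33 hours

Areal heat capacity C = 1.45×10^6 J/(m²·K) (given).
ω = 2π / 86400 s = 7.27×10^-5 s⁻¹.
Phase lag φ = arctan(Cω/λ) = arctan(105/18.8) = 1.39 rad.
Time lag = φ / ω = 1.39 / 7.27×10^-5 = 19200 s = 5.33 hours.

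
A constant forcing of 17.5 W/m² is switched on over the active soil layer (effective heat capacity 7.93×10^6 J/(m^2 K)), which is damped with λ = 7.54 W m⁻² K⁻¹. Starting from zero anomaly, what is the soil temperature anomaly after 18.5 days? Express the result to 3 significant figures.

Areal heat capacity C = 7.93×10^6 J/(m^2 K) (given).
τ = C / λ = 7.93×10^6 / 7.54 = 1.05×10^6 s.
Equilibrium anomaly ΔT_eq = F / λ = 17.5 / 7.54 = 2.32 K.
t = 18.5 days = 1.60×10^6 s, so t/τ = 1.52.
ΔT(t) = ΔT_eq (1 − e^(−t/τ)) = 2.32 × (1 − e^−1.52) = 1.81 K.

1.81 K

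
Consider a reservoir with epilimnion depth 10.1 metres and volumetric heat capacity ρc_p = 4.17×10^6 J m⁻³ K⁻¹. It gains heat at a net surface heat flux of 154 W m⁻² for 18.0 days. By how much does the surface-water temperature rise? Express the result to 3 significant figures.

Areal heat capacity C = ρc_p × D = 4.17×10^6 × 10.1 = 4.21×10^7 J m⁻² K⁻¹.
Net heat input Q = F Δt = 154 × (18.0 days × 86400 s/day) = 2.40×10^8 J/m².
ΔT = Q / C = 2.40×10^8 / 4.21×10^7 = 5.69 K.

5.69 K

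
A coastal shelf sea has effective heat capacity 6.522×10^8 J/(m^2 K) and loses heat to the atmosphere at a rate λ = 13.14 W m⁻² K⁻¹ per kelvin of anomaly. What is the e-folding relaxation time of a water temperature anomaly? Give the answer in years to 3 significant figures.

Areal heat capacity C = 6.522×10^8 J/(m^2 K) (given).
Relaxation time τ = C / λ = 6.52×10^8 / 13.14 = 4.96×10^7 s.
In years: 4.96×10^7 s / (3.156×10^7 s/year) = 1.57 years.

1.57 years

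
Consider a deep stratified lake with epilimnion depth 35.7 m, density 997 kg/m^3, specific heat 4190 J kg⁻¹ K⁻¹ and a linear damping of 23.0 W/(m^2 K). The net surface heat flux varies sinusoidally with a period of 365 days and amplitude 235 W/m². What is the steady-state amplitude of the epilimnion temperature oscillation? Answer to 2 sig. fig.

6.3 K

Areal heat capacity C = ρ c_p D = 997 × 4190 × 35.7 = 1.49×10^8 J/(m²·K).
Angular frequency ω = 2π / T = 2π / 3.15×10^7 s = 1.99×10^-7 s⁻¹.
√((Cω)² + λ²) = √((29.7)² + 23.0²) = 37.6 W/(m²·K).
Amplitude A = F₀ / √((Cω)²+λ²) = 235 / 37.6 = 6.25 K.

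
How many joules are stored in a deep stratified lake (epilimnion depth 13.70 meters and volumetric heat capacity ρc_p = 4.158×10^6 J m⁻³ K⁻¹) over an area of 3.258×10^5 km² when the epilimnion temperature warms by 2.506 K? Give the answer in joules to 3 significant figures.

4.65×10^19 J

Areal heat capacity C = ρc_p × D = 4.158×10^6 × 13.70 = 5.70×10^7 J/(m²·K).
Heat per unit area: q = C ΔT = 5.70×10^7 × 2.506 = 1.43×10^8 J/m².
Total heat: Q = q × A = 1.43×10^8 × (3.258×10^5 × 10⁶ m²) = 4.65×10^19 J.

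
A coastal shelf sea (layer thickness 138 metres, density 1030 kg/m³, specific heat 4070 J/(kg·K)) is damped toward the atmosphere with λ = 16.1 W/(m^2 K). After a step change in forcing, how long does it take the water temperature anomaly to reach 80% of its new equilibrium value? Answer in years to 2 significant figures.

Areal heat capacity C = ρ c_p D = 1030 × 4070 × 138 = 5.79×10^8 J m⁻² K⁻¹.
τ = C / λ = 5.79×10^8 / 16.1 = 3.59×10^7 s.
Fraction reached: 1 − e^(−t/τ) = 0.80 ⇒ t = −τ ln(1 − 0.80) = τ × 1.61.
t = 5.78×10^7 s = 1.83 years.

1.8 years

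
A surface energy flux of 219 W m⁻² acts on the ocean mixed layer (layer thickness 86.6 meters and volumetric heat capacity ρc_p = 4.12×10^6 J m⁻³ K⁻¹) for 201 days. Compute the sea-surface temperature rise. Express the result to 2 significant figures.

Areal heat capacity C = ρc_p × D = 4.12×10^6 × 86.6 = 3.57×10^8 J/(m^2 K).
Net heat input Q = F Δt = 219 × (201 days × 86400 s/day) = 3.80×10^9 J/m².
ΔT = Q / C = 3.80×10^9 / 3.57×10^8 = 10.7 K.

11 K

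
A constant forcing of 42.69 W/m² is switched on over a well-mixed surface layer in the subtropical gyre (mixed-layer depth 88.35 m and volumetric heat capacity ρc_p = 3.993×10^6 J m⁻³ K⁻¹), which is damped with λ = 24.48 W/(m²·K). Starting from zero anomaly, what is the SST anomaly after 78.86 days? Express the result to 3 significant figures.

Areal heat capacity C = ρc_p × D = 3.993×10^6 × 88.35 = 3.53×10^8 J m⁻² K⁻¹.
τ = C / λ = 3.53×10^8 / 24.48 = 1.44×10^7 s.
Equilibrium anomaly ΔT_eq = F / λ = 42.69 / 24.48 = 1.74 K.
t = 78.86 days = 6.81×10^6 s, so t/τ = 0.473.
ΔT(t) = ΔT_eq (1 − e^(−t/τ)) = 1.74 × (1 − e^−0.473) = 0.657 K.

0.657 K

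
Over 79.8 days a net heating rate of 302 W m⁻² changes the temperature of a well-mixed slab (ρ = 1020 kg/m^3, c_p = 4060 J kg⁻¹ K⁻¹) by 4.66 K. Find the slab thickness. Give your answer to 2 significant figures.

Heat input Q = F Δt = 302 × 6.89×10^6 s = 2.08×10^9 J/m².
Required areal heat capacity C = Q / ΔT = 4.47×10^8 J/(m²·K).
Depth D = C / (ρ c_p) = 4.47×10^8 / (1020 × 4060) = 108 m.

110 m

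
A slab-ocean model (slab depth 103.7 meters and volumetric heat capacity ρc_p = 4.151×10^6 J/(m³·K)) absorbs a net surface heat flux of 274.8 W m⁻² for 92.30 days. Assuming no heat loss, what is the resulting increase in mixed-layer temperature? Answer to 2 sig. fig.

5.1 K

Areal heat capacity C = ρc_p × D = 4.151×10^6 × 103.7 = 4.30×10^8 J/(m²·K).
Net heat input Q = F Δt = 274.8 × (92.30 days × 86400 s/day) = 2.19×10^9 J/m².
ΔT = Q / C = 2.19×10^9 / 4.30×10^8 = 5.09 K.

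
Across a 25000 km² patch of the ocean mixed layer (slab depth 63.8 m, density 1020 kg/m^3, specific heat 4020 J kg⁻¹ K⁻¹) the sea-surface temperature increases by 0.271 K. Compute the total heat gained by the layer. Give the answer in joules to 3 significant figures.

1.77×10^18 J

Areal heat capacity C = ρ c_p D = 1020 × 4020 × 63.8 = 2.62×10^8 J m⁻² K⁻¹.
Heat per unit area: q = C ΔT = 2.62×10^8 × 0.271 = 7.09×10^7 J/m².
Total heat: Q = q × A = 7.09×10^7 × (25000 × 10⁶ m²) = 1.77×10^18 J.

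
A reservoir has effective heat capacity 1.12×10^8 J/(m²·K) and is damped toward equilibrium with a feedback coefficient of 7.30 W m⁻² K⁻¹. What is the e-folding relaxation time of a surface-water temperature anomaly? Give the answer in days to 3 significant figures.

Areal heat capacity C = 1.12×10^8 J/(m²·K) (given).
Relaxation time τ = C / λ = 1.12×10^8 / 7.30 = 1.53×10^7 s.
In days: 1.53×10^7 s / (86400 s/day) = 178 days.

178 days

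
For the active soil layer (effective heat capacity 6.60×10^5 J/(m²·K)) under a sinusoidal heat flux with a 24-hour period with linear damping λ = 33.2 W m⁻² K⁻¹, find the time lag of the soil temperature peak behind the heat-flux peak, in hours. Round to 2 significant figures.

3.7 hours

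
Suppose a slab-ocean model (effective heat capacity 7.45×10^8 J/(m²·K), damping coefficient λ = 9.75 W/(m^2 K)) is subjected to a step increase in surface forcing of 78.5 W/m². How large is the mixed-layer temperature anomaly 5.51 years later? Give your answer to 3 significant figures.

Areal heat capacity C = 7.45×10^8 J/(m²·K) (given).
τ = C / λ = 7.45×10^8 / 9.75 = 7.64×10^7 s.
Equilibrium anomaly ΔT_eq = F / λ = 78.5 / 9.75 = 8.05 K.
t = 5.51 years = 1.74×10^8 s, so t/τ = 2.28.
ΔT(t) = ΔT_eq (1 − e^(−t/τ)) = 8.05 × (1 − e^−2.28) = 7.22 K.

7.22 K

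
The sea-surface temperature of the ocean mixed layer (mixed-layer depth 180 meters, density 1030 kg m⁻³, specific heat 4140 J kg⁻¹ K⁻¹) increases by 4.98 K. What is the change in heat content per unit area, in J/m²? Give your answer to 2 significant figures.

3.8×10^9

Areal heat capacity C = ρ c_p D = 1030 × 4140 × 180 = 7.68×10^8 J m⁻² K⁻¹.
ΔQ = C ΔT = 7.68×10^8 × 4.98 = 3.82×10^9 J/m².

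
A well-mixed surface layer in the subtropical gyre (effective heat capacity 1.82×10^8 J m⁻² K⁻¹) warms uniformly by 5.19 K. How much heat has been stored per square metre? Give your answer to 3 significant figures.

Areal heat capacity C = 1.82×10^8 J m⁻² K⁻¹ (given).
ΔQ = C ΔT = 1.82×10^8 × 5.19 = 9.45×10^8 J/m².

9.45×10^8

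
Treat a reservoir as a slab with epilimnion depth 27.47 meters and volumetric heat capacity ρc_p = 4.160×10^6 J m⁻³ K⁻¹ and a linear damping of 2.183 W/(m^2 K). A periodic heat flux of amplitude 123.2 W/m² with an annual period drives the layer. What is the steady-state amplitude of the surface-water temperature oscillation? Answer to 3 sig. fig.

Areal heat capacity C = ρc_p × D = 4.160×10^6 × 27.47 = 1.14×10^8 J/(m²·K).
Angular frequency ω = 2π / T = 2π / 3.15×10^7 s = 1.99×10^-7 s⁻¹.
√((Cω)² + λ²) = √((22.8)² + 2.183²) = 22.9 W/(m²·K).
Amplitude A = F₀ / √((Cω)²+λ²) = 123.2 / 22.9 = 5.39 K.

5.39 K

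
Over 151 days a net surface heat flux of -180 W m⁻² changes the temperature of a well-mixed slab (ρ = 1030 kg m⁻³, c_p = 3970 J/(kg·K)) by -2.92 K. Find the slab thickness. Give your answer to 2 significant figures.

200 m

Heat input Q = F Δt = -180 × 1.30×10^7 s = -2.35×10^9 J/m².
Required areal heat capacity C = Q / ΔT = 8.04×10^8 J/(m²·K).
Depth D = C / (ρ c_p) = 8.04×10^8 / (1030 × 3970) = 197 m.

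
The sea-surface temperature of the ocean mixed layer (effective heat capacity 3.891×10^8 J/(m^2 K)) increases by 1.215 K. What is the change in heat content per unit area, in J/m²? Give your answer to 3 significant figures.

4.73×10^8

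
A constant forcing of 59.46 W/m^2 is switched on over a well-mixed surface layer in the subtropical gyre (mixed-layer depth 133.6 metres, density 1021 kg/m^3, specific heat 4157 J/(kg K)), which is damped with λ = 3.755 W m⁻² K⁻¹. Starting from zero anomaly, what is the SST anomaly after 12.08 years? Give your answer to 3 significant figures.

Areal heat capacity C = ρ c_p D = 1021 × 4157 × 133.6 = 5.67×10^8 J/(m^2 K).
τ = C / λ = 5.67×10^8 / 3.755 = 1.51×10^8 s.
Equilibrium anomaly ΔT_eq = F / λ = 59.46 / 3.755 = 15.8 K.
t = 12.08 years = 3.81×10^8 s, so t/τ = 2.52.
ΔT(t) = ΔT_eq (1 − e^(−t/τ)) = 15.8 × (1 − e^−2.52) = 14.6 K.

14.6 K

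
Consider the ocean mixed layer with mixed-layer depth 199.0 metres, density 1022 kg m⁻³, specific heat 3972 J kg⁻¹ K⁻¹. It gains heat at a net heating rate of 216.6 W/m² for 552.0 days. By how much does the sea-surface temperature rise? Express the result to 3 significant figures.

Areal heat capacity C = ρ c_p D = 1022 × 3972 × 199.0 = 8.08×10^8 J/(m²·K).
Net heat input Q = F Δt = 216.6 × (552.0 days × 86400 s/day) = 1.03×10^10 J/m².
ΔT = Q / C = 1.03×10^10 / 8.08×10^8 = 12.8 K.

12.8 K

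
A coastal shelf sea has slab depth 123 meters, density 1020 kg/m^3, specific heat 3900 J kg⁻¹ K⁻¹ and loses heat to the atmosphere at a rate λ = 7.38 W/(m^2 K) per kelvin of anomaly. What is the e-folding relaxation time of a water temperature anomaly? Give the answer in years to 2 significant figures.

Areal heat capacity C = ρ c_p D = 1020 × 3900 × 123 = 4.89×10^8 J/(m²·K).
Relaxation time τ = C / λ = 4.89×10^8 / 7.38 = 6.63×10^7 s.
In years: 6.63×10^7 s / (3.156×10^7 s/year) = 2.10 years.

2.1 years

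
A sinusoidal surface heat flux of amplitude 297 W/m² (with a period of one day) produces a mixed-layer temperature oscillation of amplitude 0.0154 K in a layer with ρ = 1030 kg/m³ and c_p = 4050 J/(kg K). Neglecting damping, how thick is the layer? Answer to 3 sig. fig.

ω = 2π / 86400 s = 7.27×10^-5 s⁻¹.
Required C = F₀ / (A ω) = 297 / (0.0154 × 7.27×10^-5) = 2.65×10^8 J/(m²·K).
D = C / (ρ c_p) = 2.65×10^8 / (1030 × 4050) = 63.6 m.

63.6 m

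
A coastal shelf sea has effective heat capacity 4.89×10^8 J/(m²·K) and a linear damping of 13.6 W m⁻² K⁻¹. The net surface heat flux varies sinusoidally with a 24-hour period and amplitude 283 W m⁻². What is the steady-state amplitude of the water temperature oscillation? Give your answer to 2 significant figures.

Areal heat capacity C = 4.89×10^8 J/(m²·K) (given).
Angular frequency ω = 2π / T = 2π / 86400 s = 7.27×10^-5 s⁻¹.
√((Cω)² + λ²) = √((35600)² + 13.6²) = 35600 W/(m²·K).
Amplitude A = F₀ / √((Cω)²+λ²) = 283 / 35600 = 0.00796 K.

0.0080 K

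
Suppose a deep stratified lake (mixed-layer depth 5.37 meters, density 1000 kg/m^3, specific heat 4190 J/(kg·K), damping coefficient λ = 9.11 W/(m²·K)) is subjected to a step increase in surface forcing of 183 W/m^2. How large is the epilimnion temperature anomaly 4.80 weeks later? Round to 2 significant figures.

14 K

Areal heat capacity C = ρ c_p D = 1000 × 4190 × 5.37 = 2.25×10^7 J/(m^2 K).
τ = C / λ = 2.25×10^7 / 9.11 = 2.47×10^6 s.
Equilibrium anomaly ΔT_eq = F / λ = 183 / 9.11 = 20.1 K.
t = 4.80 weeks = 2.90×10^6 s, so t/τ = 1.18.
ΔT(t) = ΔT_eq (1 − e^(−t/τ)) = 20.1 × (1 − e^−1.18) = 13.9 K.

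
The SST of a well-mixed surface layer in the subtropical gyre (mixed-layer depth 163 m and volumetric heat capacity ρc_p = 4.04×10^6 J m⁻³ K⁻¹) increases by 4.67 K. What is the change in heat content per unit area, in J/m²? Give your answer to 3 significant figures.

3.08×10^9

Areal heat capacity C = ρc_p × D = 4.04×10^6 × 163 = 6.59×10^8 J m⁻² K⁻¹.
ΔQ = C ΔT = 6.59×10^8 × 4.67 = 3.08×10^9 J/m².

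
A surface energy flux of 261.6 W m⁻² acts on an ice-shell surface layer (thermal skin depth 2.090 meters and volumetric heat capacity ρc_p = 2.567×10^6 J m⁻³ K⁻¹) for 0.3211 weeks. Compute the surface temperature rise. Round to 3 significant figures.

9.47 K

Areal heat capacity C = ρc_p × D = 2.567×10^6 × 2.090 = 5.37×10^6 J/(m^2 K).
Net heat input Q = F Δt = 261.6 × (0.3211 weeks × 6.048×10^5 s/week) = 5.08×10^7 J/m².
ΔT = Q / C = 5.08×10^7 / 5.37×10^6 = 9.47 K.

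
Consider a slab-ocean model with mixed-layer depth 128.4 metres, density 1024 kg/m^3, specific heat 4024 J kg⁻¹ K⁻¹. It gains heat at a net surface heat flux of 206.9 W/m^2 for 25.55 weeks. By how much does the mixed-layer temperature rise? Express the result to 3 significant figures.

6.04 K

Areal heat capacity C = ρ c_p D = 1024 × 4024 × 128.4 = 5.29×10^8 J/(m^2 K).
Net heat input Q = F Δt = 206.9 × (25.55 weeks × 6.048×10^5 s/week) = 3.20×10^9 J/m².
ΔT = Q / C = 3.20×10^9 / 5.29×10^8 = 6.04 K.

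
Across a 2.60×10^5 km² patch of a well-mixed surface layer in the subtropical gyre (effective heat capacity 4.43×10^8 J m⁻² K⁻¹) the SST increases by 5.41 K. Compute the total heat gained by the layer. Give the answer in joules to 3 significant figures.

Areal heat capacity C = 4.43×10^8 J m⁻² K⁻¹ (given).
Heat per unit area: q = C ΔT = 4.43×10^8 × 5.41 = 2.40×10^9 J/m².
Total heat: Q = q × A = 2.40×10^9 × (2.60×10^5 × 10⁶ m²) = 6.23×10^20 J.

6.23×10^20 J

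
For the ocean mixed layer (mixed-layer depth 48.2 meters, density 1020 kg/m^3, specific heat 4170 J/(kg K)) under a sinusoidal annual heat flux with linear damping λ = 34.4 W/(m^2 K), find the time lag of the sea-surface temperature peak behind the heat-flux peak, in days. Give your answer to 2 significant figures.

Areal heat capacity C = ρ c_p D = 1020 × 4170 × 48.2 = 2.05×10^8 J/(m²·K).
ω = 2π / 3.15×10^7 s = 1.99×10^-7 s⁻¹.
Phase lag φ = arctan(Cω/λ) = arctan(40.8/34.4) = 0.871 rad.
Time lag = φ / ω = 0.871 / 1.99×10^-7 = 4.37×10^6 s = 50.6 days.

51 days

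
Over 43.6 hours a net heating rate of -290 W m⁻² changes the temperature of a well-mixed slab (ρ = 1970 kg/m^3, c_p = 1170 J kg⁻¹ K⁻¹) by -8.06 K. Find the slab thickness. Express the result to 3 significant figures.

2.45 m

Heat input Q = F Δt = -290 × 1.57×10^5 s = -4.55×10^7 J/m².
Required areal heat capacity C = Q / ΔT = 5.65×10^6 J/(m²·K).
Depth D = C / (ρ c_p) = 5.65×10^6 / (1970 × 1170) = 2.45 m.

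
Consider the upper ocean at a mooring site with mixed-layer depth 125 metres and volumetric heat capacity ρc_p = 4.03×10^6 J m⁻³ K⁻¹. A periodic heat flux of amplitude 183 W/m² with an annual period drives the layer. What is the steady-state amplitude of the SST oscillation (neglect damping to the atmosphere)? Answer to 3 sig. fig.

1.82 K

Areal heat capacity C = ρc_p × D = 4.03×10^6 × 125 = 5.04×10^8 J m⁻² K⁻¹.
Angular frequency ω = 2π / T = 2π / 3.15×10^7 s = 1.99×10^-7 s⁻¹.
Cω = 5.04×10^8 × 1.99×10^-7 = 100 W/(m²·K).
Amplitude A = F₀ / (Cω) = 183 / 100 = 1.82 K.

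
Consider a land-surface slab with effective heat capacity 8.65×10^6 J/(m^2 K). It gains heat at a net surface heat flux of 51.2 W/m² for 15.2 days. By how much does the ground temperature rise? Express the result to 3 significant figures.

7.77 K

Areal heat capacity C = 8.65×10^6 J/(m^2 K) (given).
Net heat input Q = F Δt = 51.2 × (15.2 days × 86400 s/day) = 6.72×10^7 J/m².
ΔT = Q / C = 6.72×10^7 / 8.65×10^6 = 7.77 K.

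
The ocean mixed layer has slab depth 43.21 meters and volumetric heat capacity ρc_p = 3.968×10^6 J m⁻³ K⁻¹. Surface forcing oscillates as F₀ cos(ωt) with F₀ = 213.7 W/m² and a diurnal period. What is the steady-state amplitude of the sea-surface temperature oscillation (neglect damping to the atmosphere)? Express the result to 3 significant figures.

0.0171 K

Areal heat capacity C = ρc_p × D = 3.968×10^6 × 43.21 = 1.71×10^8 J/(m^2 K).
Angular frequency ω = 2π / T = 2π / 86400 s = 7.27×10^-5 s⁻¹.
Cω = 1.71×10^8 × 7.27×10^-5 = 12500 W/(m²·K).
Amplitude A = F₀ / (Cω) = 213.7 / 12500 = 0.0171 K.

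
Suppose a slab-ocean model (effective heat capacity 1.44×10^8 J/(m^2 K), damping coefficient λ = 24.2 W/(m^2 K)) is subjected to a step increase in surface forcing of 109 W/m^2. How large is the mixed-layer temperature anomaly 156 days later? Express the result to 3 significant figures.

Areal heat capacity C = 1.44×10^8 J/(m^2 K) (given).
τ = C / λ = 1.44×10^8 / 24.2 = 5.95×10^6 s.
Equilibrium anomaly ΔT_eq = F / λ = 109 / 24.2 = 4.50 K.
t = 156 days = 1.35×10^7 s, so t/τ = 2.27.
ΔT(t) = ΔT_eq (1 − e^(−t/τ)) = 4.50 × (1 − e^−2.27) = 4.04 K.

4.04 K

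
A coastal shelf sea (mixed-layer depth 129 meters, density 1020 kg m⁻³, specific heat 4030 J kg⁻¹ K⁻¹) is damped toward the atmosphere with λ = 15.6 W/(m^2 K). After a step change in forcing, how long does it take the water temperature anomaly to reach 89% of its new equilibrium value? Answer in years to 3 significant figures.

Areal heat capacity C = ρ c_p D = 1020 × 4030 × 129 = 5.30×10^8 J m⁻² K⁻¹.
τ = C / λ = 5.30×10^8 / 15.6 = 3.40×10^7 s.
Fraction reached: 1 − e^(−t/τ) = 0.89 ⇒ t = −τ ln(1 − 0.89) = τ × 2.21.
t = 7.50×10^7 s = 2.38 years.

2.38 years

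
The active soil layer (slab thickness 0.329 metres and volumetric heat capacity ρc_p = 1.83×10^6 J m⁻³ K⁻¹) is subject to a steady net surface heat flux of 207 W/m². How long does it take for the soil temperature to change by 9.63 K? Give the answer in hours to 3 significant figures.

7.78 hours

Areal heat capacity C = ρc_p × D = 1.83×10^6 × 0.329 = 6.02×10^5 J/(m^2 K).
Time required: Δt = C ΔT / F = 6.02×10^5 × 9.63 / 207 = 28000 s.
In hours: 28000 s / (3600 s/hour) = 7.78 hours.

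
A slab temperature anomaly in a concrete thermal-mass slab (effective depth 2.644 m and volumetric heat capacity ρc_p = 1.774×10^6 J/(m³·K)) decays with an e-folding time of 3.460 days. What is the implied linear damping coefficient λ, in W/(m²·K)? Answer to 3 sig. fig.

Areal heat capacity C = ρc_p × D = 1.774×10^6 × 2.644 = 4.69×10^6 J/(m^2 K).
τ = 3.460 days = 2.99×10^5 s.
λ = C / τ = 4.69×10^6 / 2.99×10^5 = 15.7 W/(m²·K).

15.7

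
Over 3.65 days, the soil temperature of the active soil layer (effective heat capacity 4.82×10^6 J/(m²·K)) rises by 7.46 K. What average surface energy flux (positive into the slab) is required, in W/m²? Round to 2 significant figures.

110

Areal heat capacity C = 4.82×10^6 J/(m²·K) (given).
Required heat per unit area: Q = C ΔT = 4.82×10^6 × 7.46 = 3.60×10^7 J/m².
Flux F = Q / Δt = 3.60×10^7 / 3.15×10^5 s = 114 W/m².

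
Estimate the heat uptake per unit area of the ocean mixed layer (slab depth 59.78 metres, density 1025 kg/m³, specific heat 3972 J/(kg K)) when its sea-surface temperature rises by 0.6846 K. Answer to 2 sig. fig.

Areal heat capacity C = ρ c_p D = 1025 × 3972 × 59.78 = 2.43×10^8 J/(m^2 K).
ΔQ = C ΔT = 2.43×10^8 × 0.6846 = 1.67×10^8 J/m².

1.7×10^8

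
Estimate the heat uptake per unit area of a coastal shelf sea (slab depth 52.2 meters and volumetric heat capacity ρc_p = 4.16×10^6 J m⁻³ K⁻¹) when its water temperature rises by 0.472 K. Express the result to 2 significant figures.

1.0×10^8

Areal heat capacity C = ρc_p × D = 4.16×10^6 × 52.2 = 2.17×10^8 J/(m^2 K).
ΔQ = C ΔT = 2.17×10^8 × 0.472 = 1.02×10^8 J/m².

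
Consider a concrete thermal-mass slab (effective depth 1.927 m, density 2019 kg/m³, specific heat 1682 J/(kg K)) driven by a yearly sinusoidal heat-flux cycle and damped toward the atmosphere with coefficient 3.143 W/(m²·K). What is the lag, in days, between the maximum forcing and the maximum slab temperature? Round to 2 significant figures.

Areal heat capacity C = ρ c_p D = 2019 × 1682 × 1.927 = 6.54×10^6 J/(m^2 K).
ω = 2π / 3.15×10^7 s = 1.99×10^-7 s⁻¹.
Phase lag φ = arctan(Cω/λ) = arctan(1.30/3.143) = 0.393 rad.
Time lag = φ / ω = 0.393 / 1.99×10^-7 = 1.97×10^6 s = 22.8 days.

23 days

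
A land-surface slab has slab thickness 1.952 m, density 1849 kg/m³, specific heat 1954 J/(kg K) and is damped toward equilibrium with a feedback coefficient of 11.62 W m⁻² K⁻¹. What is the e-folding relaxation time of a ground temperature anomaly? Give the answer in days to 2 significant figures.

Areal heat capacity C = ρ c_p D = 1849 × 1954 × 1.952 = 7.05×10^6 J m⁻² K⁻¹.
Relaxation time τ = C / λ = 7.05×10^6 / 11.62 = 6.07×10^5 s.
In days: 6.07×10^5 s / (86400 s/day) = 7.02 days.

7.0 days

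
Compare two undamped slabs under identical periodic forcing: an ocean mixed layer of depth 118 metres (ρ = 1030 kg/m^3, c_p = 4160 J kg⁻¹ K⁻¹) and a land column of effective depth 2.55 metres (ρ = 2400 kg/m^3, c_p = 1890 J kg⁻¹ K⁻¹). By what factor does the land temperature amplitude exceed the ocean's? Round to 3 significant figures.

43.7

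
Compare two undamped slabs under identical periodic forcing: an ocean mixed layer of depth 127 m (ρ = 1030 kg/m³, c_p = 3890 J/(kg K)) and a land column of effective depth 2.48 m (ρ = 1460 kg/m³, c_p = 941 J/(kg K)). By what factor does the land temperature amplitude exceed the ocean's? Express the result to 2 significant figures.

C_ocean = 1030 × 3890 × 127 = 5.09×10^8 J/(m²·K).
C_land = 1460 × 941 × 2.48 = 3.41×10^6 J/(m²·K).
Undamped amplitude ∝ 1/C, so A_land/A_ocean = C_ocean/C_land = 149.

150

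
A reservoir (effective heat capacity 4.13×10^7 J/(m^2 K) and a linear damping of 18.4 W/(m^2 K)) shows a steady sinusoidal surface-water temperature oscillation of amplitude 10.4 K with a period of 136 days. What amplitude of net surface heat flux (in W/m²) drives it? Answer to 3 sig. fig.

299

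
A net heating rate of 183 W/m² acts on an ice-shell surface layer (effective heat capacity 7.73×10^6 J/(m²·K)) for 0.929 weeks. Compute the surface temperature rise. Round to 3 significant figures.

13.3 K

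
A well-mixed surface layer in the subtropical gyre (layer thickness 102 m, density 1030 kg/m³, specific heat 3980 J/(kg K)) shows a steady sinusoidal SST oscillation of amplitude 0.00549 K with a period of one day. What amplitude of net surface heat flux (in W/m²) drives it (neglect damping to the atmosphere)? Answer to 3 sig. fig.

Areal heat capacity C = ρ c_p D = 1030 × 3980 × 102 = 4.18×10^8 J/(m^2 K).
ω = 2π / 86400 s = 7.27×10^-5 s⁻¹.
Cω = 4.18×10^8 × 7.27×10^-5 = 30400 W/(m²·K).
F₀ = A × Cω = 0.00549 × 30400 = 167 W/m².

167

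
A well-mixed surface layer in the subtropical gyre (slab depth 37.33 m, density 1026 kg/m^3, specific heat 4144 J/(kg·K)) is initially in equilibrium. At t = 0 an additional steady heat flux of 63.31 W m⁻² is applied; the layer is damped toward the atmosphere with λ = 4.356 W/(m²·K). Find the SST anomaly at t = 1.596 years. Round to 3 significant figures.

10.9 K

Areal heat capacity C = ρ c_p D = 1026 × 4144 × 37.33 = 1.59×10^8 J/(m²·K).
τ = C / λ = 1.59×10^8 / 4.356 = 3.64×10^7 s.
Equilibrium anomaly ΔT_eq = F / λ = 63.31 / 4.356 = 14.5 K.
t = 1.596 years = 5.04×10^7 s, so t/τ = 1.38.
ΔT(t) = ΔT_eq (1 − e^(−t/τ)) = 14.5 × (1 − e^−1.38) = 10.9 K.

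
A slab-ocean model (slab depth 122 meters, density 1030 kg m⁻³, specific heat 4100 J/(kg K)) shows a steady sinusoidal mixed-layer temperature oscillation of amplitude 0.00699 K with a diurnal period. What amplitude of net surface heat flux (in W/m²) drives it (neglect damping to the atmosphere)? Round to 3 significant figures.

262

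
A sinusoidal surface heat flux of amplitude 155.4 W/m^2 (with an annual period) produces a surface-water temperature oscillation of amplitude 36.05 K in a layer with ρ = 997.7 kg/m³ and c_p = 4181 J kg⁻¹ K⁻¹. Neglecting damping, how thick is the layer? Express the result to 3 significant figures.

5.19 m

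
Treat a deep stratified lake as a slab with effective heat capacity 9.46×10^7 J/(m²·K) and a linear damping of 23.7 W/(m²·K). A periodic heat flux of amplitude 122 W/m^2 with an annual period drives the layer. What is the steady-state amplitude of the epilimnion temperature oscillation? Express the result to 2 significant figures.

4.0 K

Areal heat capacity C = 9.46×10^7 J/(m²·K) (given).
Angular frequency ω = 2π / T = 2π / 3.15×10^7 s = 1.99×10^-7 s⁻¹.
√((Cω)² + λ²) = √((18.8)² + 23.7²) = 30.3 W/(m²·K).
Amplitude A = F₀ / √((Cω)²+λ²) = 122 / 30.3 = 4.03 K.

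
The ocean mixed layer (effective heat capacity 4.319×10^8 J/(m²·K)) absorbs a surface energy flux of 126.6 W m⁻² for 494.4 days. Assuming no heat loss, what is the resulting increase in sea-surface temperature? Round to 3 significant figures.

Areal heat capacity C = 4.319×10^8 J/(m²·K) (given).
Net heat input Q = F Δt = 126.6 × (494.4 days × 86400 s/day) = 5.41×10^9 J/m².
ΔT = Q / C = 5.41×10^9 / 4.32×10^8 = 12.5 K.

12.5 K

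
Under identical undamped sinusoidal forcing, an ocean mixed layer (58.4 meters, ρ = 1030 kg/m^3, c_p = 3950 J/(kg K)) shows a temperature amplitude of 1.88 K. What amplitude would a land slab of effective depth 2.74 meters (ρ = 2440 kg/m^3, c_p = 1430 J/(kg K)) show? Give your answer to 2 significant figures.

C_ocean = 2.38×10^8 J/(m²·K); C_land = 9.56×10^6 J/(m²·K).
A ∝ 1/C ⇒ A_land = A_ocean × C_ocean/C_land = 1.88 × 24.9 = 46.7 K.

47 K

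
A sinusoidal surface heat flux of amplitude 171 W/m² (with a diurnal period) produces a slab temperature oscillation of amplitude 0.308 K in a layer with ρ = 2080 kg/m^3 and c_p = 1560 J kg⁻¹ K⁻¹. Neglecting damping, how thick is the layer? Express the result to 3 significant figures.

2.35 m

ω = 2π / 86400 s = 7.27×10^-5 s⁻¹.
Required C = F₀ / (A ω) = 171 / (0.308 × 7.27×10^-5) = 7.63×10^6 J/(m²·K).
D = C / (ρ c_p) = 7.63×10^6 / (2080 × 1560) = 2.35 m.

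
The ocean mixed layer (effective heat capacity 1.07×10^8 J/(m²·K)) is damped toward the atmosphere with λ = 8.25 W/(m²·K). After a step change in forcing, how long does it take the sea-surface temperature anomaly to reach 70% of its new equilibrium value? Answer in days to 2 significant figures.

180 days

Areal heat capacity C = 1.07×10^8 J/(m²·K) (given).
τ = C / λ = 1.07×10^8 / 8.25 = 1.30×10^7 s.
Fraction reached: 1 − e^(−t/τ) = 0.70 ⇒ t = −τ ln(1 − 0.70) = τ × 1.20.
t = 1.56×10^7 s = 181 days.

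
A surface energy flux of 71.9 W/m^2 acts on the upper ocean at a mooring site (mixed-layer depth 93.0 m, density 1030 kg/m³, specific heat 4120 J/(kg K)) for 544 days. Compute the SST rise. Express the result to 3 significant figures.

8.56 K

Areal heat capacity C = ρ c_p D = 1030 × 4120 × 93.0 = 3.95×10^8 J m⁻² K⁻¹.
Net heat input Q = F Δt = 71.9 × (544 days × 86400 s/day) = 3.38×10^9 J/m².
ΔT = Q / C = 3.38×10^9 / 3.95×10^8 = 8.56 K.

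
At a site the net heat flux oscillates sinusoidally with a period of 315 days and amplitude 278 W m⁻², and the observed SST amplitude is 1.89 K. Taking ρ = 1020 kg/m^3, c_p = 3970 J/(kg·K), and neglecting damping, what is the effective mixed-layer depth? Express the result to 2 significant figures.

ω = 2π / 2.72×10^7 s = 2.31×10^-7 s⁻¹.
Required C = F₀ / (A ω) = 278 / (1.89 × 2.31×10^-7) = 6.37×10^8 J/(m²·K).
D = C / (ρ c_p) = 6.37×10^8 / (1020 × 3970) = 157 m.

160 m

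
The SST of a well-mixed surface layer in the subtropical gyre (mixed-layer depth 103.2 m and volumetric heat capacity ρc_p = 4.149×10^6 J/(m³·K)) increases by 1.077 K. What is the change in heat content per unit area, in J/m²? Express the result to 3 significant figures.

Areal heat capacity C = ρc_p × D = 4.149×10^6 × 103.2 = 4.28×10^8 J/(m²·K).
ΔQ = C ΔT = 4.28×10^8 × 1.077 = 4.61×10^8 J/m².

4.61×10^8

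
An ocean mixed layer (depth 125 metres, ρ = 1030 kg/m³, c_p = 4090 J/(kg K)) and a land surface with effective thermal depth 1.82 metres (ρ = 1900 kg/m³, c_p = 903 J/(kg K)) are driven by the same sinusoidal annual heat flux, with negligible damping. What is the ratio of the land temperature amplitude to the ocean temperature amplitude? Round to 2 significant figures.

C_ocean = 1030 × 4090 × 125 = 5.27×10^8 J/(m²·K).
C_land = 1900 × 903 × 1.82 = 3.12×10^6 J/(m²·K).
Undamped amplitude ∝ 1/C, so A_land/A_ocean = C_ocean/C_land = 169.

170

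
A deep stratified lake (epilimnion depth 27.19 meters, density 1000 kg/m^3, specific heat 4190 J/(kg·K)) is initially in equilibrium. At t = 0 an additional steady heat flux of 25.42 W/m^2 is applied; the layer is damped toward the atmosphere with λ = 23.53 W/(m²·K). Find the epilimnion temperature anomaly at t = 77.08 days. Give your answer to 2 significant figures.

0.81 K

Areal heat capacity C = ρ c_p D = 1000 × 4190 × 27.19 = 1.14×10^8 J/(m^2 K).
τ = C / λ = 1.14×10^8 / 23.53 = 4.84×10^6 s.
Equilibrium anomaly ΔT_eq = F / λ = 25.42 / 23.53 = 1.08 K.
t = 77.08 days = 6.66×10^6 s, so t/τ = 1.38.
ΔT(t) = ΔT_eq (1 − e^(−t/τ)) = 1.08 × (1 − e^−1.38) = 0.807 K.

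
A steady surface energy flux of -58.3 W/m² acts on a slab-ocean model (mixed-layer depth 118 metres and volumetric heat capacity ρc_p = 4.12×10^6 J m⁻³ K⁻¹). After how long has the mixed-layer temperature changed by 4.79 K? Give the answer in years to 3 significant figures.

1.27 years

Areal heat capacity C = ρc_p × D = 4.12×10^6 × 118 = 4.86×10^8 J/(m²·K).
Time required: Δt = C ΔT / F = 4.86×10^8 × -4.79 / -58.3 = 3.99×10^7 s.
In years: 3.99×10^7 s / (3.156×10^7 s/year) = 1.27 years.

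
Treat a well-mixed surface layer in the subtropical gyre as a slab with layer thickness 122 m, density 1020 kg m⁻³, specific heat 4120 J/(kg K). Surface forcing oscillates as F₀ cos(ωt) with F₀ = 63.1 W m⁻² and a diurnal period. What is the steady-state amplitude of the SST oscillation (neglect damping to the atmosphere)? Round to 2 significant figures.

0.0017 K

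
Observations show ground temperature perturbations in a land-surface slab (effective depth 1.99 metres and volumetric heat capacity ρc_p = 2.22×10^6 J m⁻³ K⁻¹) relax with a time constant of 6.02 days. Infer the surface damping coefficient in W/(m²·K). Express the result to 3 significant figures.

8.49

Areal heat capacity C = ρc_p × D = 2.22×10^6 × 1.99 = 4.42×10^6 J m⁻² K⁻¹.
τ = 6.02 days = 5.20×10^5 s.
λ = C / τ = 4.42×10^6 / 5.20×10^5 = 8.49 W/(m²·K).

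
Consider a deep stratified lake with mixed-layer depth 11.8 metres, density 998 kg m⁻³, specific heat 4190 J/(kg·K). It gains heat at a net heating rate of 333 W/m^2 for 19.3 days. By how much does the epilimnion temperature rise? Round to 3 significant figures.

11.3 K

Areal heat capacity C = ρ c_p D = 998 × 4190 × 11.8 = 4.93×10^7 J/(m²·K).
Net heat input Q = F Δt = 333 × (19.3 days × 86400 s/day) = 5.55×10^8 J/m².
ΔT = Q / C = 5.55×10^8 / 4.93×10^7 = 11.3 K.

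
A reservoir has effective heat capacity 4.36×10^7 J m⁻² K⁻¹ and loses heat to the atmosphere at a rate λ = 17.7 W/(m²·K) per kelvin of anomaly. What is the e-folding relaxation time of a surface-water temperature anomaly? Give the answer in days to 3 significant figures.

Areal heat capacity C = 4.36×10^7 J m⁻² K⁻¹ (given).
Relaxation time τ = C / λ = 4.36×10^7 / 17.7 = 2.46×10^6 s.
In days: 2.46×10^6 s / (86400 s/day) = 28.5 days.

28.5 days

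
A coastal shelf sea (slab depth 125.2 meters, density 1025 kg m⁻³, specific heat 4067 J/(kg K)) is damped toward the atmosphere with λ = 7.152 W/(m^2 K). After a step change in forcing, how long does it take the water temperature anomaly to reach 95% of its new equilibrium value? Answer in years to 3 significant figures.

6.93 years

Areal heat capacity C = ρ c_p D = 1025 × 4067 × 125.2 = 5.22×10^8 J m⁻² K⁻¹.
τ = C / λ = 5.22×10^8 / 7.152 = 7.30×10^7 s.
Fraction reached: 1 − e^(−t/τ) = 0.95 ⇒ t = −τ ln(1 − 0.95) = τ × 3.00.
t = 2.19×10^8 s = 6.93 years.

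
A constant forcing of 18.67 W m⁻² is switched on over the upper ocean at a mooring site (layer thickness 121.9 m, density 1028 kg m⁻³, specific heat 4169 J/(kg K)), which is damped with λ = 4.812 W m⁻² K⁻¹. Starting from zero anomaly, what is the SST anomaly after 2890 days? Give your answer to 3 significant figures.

3.49 K

Areal heat capacity C = ρ c_p D = 1028 × 4169 × 121.9 = 5.22×10^8 J m⁻² K⁻¹.
τ = C / λ = 5.22×10^8 / 4.812 = 1.09×10^8 s.
Equilibrium anomaly ΔT_eq = F / λ = 18.67 / 4.812 = 3.88 K.
t = 2890 days = 2.50×10^8 s, so t/τ = 2.30.
ΔT(t) = ΔT_eq (1 − e^(−t/τ)) = 3.88 × (1 − e^−2.30) = 3.49 K.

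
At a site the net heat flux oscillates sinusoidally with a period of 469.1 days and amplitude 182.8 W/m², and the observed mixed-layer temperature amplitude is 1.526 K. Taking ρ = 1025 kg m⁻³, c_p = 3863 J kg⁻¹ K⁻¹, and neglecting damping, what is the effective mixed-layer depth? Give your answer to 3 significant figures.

195 m

ω = 2π / 4.05×10^7 s = 1.55×10^-7 s⁻¹.
Required C = F₀ / (A ω) = 182.8 / (1.526 × 1.55×10^-7) = 7.73×10^8 J/(m²·K).
D = C / (ρ c_p) = 7.73×10^8 / (1025 × 3863) = 195 m.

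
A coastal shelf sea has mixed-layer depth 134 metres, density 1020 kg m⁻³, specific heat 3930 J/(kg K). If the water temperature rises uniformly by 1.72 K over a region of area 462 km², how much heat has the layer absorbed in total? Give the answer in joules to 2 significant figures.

Areal heat capacity C = ρ c_p D = 1020 × 3930 × 134 = 5.37×10^8 J/(m^2 K).
Heat per unit area: q = C ΔT = 5.37×10^8 × 1.72 = 9.24×10^8 J/m².
Total heat: Q = q × A = 9.24×10^8 × (462 × 10⁶ m²) = 4.27×10^17 J.

4.3×10^17 J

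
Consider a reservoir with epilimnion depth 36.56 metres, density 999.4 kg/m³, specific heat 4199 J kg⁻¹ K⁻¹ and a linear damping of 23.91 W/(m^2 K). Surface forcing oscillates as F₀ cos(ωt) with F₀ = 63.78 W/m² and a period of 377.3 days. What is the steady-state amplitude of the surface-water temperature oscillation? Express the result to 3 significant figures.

1.68 K

Areal heat capacity C = ρ c_p D = 999.4 × 4199 × 36.56 = 1.53×10^8 J/(m²·K).
Angular frequency ω = 2π / T = 2π / 3.26×10^7 s = 1.93×10^-7 s⁻¹.
√((Cω)² + λ²) = √((29.6)² + 23.91²) = 38.0 W/(m²·K).
Amplitude A = F₀ / √((Cω)²+λ²) = 63.78 / 38.0 = 1.68 K.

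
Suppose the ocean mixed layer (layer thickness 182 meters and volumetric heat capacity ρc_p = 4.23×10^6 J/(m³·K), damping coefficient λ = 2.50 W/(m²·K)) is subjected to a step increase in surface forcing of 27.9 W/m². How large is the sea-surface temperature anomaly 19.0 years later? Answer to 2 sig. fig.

9.6 K

Areal heat capacity C = ρc_p × D = 4.23×10^6 × 182 = 7.70×10^8 J m⁻² K⁻¹.
τ = C / λ = 7.70×10^8 / 2.50 = 3.08×10^8 s.
Equilibrium anomaly ΔT_eq = F / λ = 27.9 / 2.50 = 11.2 K.
t = 19.0 years = 6.00×10^8 s, so t/τ = 1.95.
ΔT(t) = ΔT_eq (1 − e^(−t/τ)) = 11.2 × (1 − e^−1.95) = 9.57 K.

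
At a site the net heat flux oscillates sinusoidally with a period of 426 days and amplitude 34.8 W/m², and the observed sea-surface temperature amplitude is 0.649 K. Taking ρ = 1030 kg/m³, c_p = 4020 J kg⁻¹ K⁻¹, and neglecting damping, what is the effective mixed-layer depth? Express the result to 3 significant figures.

ω = 2π / 3.68×10^7 s = 1.71×10^-7 s⁻¹.
Required C = F₀ / (A ω) = 34.8 / (0.649 × 1.71×10^-7) = 3.14×10^8 J/(m²·K).
D = C / (ρ c_p) = 3.14×10^8 / (1030 × 4020) = 75.9 m.

75.9 m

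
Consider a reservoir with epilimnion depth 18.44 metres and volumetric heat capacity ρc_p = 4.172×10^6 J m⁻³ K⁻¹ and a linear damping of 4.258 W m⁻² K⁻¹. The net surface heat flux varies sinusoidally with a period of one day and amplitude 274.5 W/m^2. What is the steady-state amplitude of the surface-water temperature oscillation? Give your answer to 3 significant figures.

0.0491 K

Areal heat capacity C = ρc_p × D = 4.172×10^6 × 18.44 = 7.69×10^7 J/(m^2 K).
Angular frequency ω = 2π / T = 2π / 86400 s = 7.27×10^-5 s⁻¹.
√((Cω)² + λ²) = √((5590)² + 4.258²) = 5590 W/(m²·K).
Amplitude A = F₀ / √((Cω)²+λ²) = 274.5 / 5590 = 0.0491 K.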